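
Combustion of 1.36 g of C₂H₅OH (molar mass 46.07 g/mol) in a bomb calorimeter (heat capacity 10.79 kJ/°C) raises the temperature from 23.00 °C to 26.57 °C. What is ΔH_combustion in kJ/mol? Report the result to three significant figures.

ΔH = -1300 kJ/mol

ΔT = 26.57 − 23.00 = 3.57 °C
q_cal = C_cal × ΔT = 10.79 × 3.57 = 38.5203 kJ
n = 1.36 / 46.07 = 0.02952 mol
q_rxn = −q_cal = -38.5203 kJ
ΔH = -38.5203 / 0.02952 = -1304.9 kJ/mol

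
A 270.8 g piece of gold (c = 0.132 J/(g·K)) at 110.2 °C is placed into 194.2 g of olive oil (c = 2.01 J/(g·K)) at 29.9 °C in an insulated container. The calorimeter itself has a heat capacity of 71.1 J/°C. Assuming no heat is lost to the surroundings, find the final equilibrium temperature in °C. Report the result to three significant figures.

T_f = 35.7 °C

Heat lost by gold = heat gained by olive oil + calorimeter.
(270.8)(0.132)(110.2 − T) = [(194.2)(2.01) + 71.1](T − 29.9)
35.7456 (110.2 − T) = 461.442 (T − 29.9)
3939.2 − 35.7456 T = 461.442 T − 13797
17736.2 = 497.1876 T
T = 35.67 °C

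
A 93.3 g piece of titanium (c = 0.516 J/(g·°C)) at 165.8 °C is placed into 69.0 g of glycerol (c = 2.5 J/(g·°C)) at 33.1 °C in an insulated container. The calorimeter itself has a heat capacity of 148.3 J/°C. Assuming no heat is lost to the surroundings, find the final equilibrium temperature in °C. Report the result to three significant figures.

Heat lost by titanium = heat gained by glycerol + calorimeter.
(93.3)(0.516)(165.8 − T) = [(69.0)(2.5) + 148.3](T − 33.1)
48.1428 (165.8 − T) = 320.8 (T − 33.1)
7982.1 − 48.1428 T = 320.8 T − 10618
18600.1 = 368.9428 T
T = 50.41 °C

T_f = 50.4 °C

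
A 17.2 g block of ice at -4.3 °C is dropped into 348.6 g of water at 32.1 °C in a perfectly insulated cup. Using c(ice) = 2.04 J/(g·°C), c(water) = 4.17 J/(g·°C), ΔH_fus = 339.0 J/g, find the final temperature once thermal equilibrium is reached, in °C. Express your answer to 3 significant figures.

T_f = 26.7 °C

Heat to bring ice to 0 °C and melt it: q₁ = 17.2×2.04×4.3 + 17.2×339.0 = 5981.7 J
Heat the water can supply cooling to 0 °C: 348.6×4.17×32.1 = 46662.6 J > q₁, so all ice melts.
Energy balance: 348.6×4.17×(32.1 − T) = 5981.7 + 17.2×4.17×(T − 0)
1453.662(32.1 − T) = 5981.7 + 71.724 T
46662.6 − 5981.7 = 1525.386 T
T = 40680.9 / 1525.386 = 26.67 °C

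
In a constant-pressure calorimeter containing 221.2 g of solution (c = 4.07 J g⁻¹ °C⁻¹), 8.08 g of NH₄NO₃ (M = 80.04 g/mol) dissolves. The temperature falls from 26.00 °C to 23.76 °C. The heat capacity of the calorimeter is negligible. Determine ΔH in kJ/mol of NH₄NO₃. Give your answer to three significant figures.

|ΔT| = |23.76 − 26.00| = 2.24 °C
|q_surr| = (221.2 × 4.07) × 2.24 = 900.284 × 2.24 = 2017 J
n(NH₄NO₃) = 8.08 / 80.04 = 0.1009 mol
Temperature fell, so q_rxn = +|q_surr| = 2.017 kJ
ΔH = q_rxn / n = 19.99 kJ/mol

ΔH = 20.0 kJ/mol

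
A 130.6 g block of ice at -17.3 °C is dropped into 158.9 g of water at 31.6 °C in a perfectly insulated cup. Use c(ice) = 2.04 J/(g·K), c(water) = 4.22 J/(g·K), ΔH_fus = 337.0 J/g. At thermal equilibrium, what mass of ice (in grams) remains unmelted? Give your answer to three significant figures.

m_ice remaining = 81.4 g

Heat to warm all ice to 0 °C: 130.6×2.04×17.3 = 4609.1 J
Heat released by water cooling to 0 °C: 158.9×4.22×31.6 = 21190 J
21190 J < 4609.1 + 130.6×337.0 = 48621.3 J, so not all ice melts; final T = 0 °C.
Heat left for melting: 21190 − 4609.1 = 16580.9 J
Mass melted = 16580.9 / 337.0 = 49.20 g
Ice remaining = 130.6 − 49.20 = 81.40 g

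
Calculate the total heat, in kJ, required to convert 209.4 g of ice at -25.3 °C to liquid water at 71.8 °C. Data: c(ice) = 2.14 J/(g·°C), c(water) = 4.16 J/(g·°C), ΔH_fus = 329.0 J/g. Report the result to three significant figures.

q1 (heat ice -25.3→0.0 °C): 209.4 × 2.14 × 25.3 = 11337 J
q2 (melt at 0 °C): 209.4 × 329.0 = 68893 J
q3 (heat water 0.0→71.8 °C): 209.4 × 4.16 × 71.8 = 62545 J
Total: 11337 + 68893 + 62545 = 142775 J = 143 kJ

q = 143 kJ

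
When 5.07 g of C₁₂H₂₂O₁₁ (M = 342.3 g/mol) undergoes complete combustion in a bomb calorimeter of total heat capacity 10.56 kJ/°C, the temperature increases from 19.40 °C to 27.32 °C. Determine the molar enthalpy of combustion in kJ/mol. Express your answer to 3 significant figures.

ΔT = 27.32 − 19.40 = 7.92 °C
q_cal = C_cal × ΔT = 10.56 × 7.92 = 83.6352 kJ
n = 5.07 / 342.3 = 0.01481 mol
q_rxn = −q_cal = -83.6352 kJ
ΔH = -83.6352 / 0.01481 = -5647 kJ/mol

ΔH = -5650 kJ/mol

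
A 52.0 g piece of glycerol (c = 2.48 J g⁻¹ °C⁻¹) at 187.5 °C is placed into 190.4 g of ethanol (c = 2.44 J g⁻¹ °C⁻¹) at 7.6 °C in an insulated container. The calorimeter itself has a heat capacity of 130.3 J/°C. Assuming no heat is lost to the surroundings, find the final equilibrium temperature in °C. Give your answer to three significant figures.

T_f = 39.7 °C

Heat lost by glycerol = heat gained by ethanol + calorimeter.
(52.0)(2.48)(187.5 − T) = [(190.4)(2.44) + 130.3](T − 7.6)
128.96 (187.5 − T) = 594.876 (T − 7.6)
24180 − 128.96 T = 594.876 T − 4521.1
28701.1 = 723.836 T
T = 39.65 °C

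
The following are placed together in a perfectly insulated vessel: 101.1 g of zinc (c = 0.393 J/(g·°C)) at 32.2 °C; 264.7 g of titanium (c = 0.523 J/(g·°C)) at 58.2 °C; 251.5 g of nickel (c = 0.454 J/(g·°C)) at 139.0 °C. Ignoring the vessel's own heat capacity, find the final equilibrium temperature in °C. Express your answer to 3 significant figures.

T_f = 86.2 °C

Σ mᵢcᵢ(T − Tᵢ) = 0  ⇒  T = Σ mᵢcᵢTᵢ / Σ mᵢcᵢ
Σ mᵢcᵢ = 101.1×0.393 + 264.7×0.523 + 251.5×0.454 = 292.3514
Σ mᵢcᵢTᵢ = 39.7323×32.2 + 138.4381×58.2 + 114.181×139.0 = 25208
T = 25208 / 292.3514 = 86.23 °C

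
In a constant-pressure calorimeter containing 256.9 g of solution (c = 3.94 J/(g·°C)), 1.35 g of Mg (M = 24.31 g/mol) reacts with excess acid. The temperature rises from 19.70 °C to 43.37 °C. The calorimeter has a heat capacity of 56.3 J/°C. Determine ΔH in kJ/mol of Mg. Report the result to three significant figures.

|ΔT| = |43.37 − 19.70| = 23.67 °C
|q_surr| = (256.9 × 3.94 + 56.3) × 23.67 = 1068.486 × 23.67 = 25290 J
n(Mg) = 1.35 / 24.31 = 0.05553 mol
Temperature rose, so q_rxn = −|q_surr| = -25.29 kJ
ΔH = q_rxn / n = -455.4 kJ/mol

ΔH = -455 kJ/mol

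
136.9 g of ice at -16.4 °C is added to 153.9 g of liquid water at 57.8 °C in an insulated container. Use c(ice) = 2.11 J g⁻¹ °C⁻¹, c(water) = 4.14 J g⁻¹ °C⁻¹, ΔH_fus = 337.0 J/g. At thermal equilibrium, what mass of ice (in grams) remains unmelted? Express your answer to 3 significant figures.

m_ice remaining = 41.7 g

Heat to warm all ice to 0 °C: 136.9×2.11×16.4 = 4737.3 J
Heat released by water cooling to 0 °C: 153.9×4.14×57.8 = 36827 J
36827 J < 4737.3 + 136.9×337.0 = 50872.6 J, so not all ice melts; final T = 0 °C.
Heat left for melting: 36827 − 4737.3 = 32089.7 J
Mass melted = 32089.7 / 337.0 = 95.22 g
Ice remaining = 136.9 − 95.22 = 41.68 g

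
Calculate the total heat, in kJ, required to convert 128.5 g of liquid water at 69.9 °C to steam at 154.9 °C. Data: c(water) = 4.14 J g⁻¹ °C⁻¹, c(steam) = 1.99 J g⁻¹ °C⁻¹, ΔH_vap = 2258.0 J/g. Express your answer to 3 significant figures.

q = 320 kJ

q1 (heat water 69.9→100.0 °C): 128.5 × 4.14 × 30.1 = 16013 J
q2 (vaporize at 100 °C): 128.5 × 2258.0 = 290153 J
q3 (heat steam 100.0→154.9 °C): 128.5 × 1.99 × 54.9 = 14039 J
Total: 16013 + 290153 + 14039 = 320205 J = 320 kJ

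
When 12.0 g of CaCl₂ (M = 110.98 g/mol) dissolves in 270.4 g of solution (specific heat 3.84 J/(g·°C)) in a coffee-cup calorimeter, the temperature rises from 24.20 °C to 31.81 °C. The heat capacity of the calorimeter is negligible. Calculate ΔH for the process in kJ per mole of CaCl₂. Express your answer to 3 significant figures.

|ΔT| = |31.81 − 24.20| = 7.61 °C
|q_surr| = (270.4 × 3.84) × 7.61 = 1038.336 × 7.61 = 7902 J
n(CaCl₂) = 12.0 / 110.98 = 0.1081 mol
Temperature rose, so q_rxn = −|q_surr| = -7.902 kJ
ΔH = q_rxn / n = -73.10 kJ/mol

ΔH = -73.1 kJ/mol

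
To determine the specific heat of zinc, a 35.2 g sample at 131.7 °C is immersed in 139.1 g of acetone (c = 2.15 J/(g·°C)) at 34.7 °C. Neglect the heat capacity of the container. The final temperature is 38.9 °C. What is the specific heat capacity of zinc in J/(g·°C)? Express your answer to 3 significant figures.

q_gained = (139.1 × 2.15) × (38.9 − 34.7) = 1256 J
q_lost = 35.2 × c × (131.7 − 38.9) = 3266.56 c
Set equal: c = 1256 / 3266.56 = 0.385 J/(g·°C)

c = 0.385 J/(g·°C)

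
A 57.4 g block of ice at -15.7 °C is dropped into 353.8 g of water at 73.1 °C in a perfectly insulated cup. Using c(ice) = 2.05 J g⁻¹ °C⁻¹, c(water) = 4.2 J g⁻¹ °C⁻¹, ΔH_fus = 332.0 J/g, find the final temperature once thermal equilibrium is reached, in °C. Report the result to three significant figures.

T_f = 50.8 °C

Heat to bring ice to 0 °C and melt it: q₁ = 57.4×2.05×15.7 + 57.4×332.0 = 20904 J
Heat the water can supply cooling to 0 °C: 353.8×4.2×73.1 = 108624 J > q₁, so all ice melts.
Energy balance: 353.8×4.2×(73.1 − T) = 20904 + 57.4×4.2×(T − 0)
1485.96(73.1 − T) = 20904 + 241.08 T
108624 − 20904 = 1727.04 T
T = 87720 / 1727.04 = 50.79 °C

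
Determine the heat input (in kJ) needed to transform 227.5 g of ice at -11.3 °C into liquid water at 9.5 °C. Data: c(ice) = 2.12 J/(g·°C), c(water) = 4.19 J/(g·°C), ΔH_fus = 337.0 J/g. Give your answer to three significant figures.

q = 91.2 kJ

q1 (heat ice -11.3→0.0 °C): 227.5 × 2.12 × 11.3 = 5450 J
q2 (melt at 0 °C): 227.5 × 337.0 = 76668 J
q3 (heat water 0.0→9.5 °C): 227.5 × 4.19 × 9.5 = 9056 J
Total: 5450 + 76668 + 9056 = 91174 J = 91.2 kJ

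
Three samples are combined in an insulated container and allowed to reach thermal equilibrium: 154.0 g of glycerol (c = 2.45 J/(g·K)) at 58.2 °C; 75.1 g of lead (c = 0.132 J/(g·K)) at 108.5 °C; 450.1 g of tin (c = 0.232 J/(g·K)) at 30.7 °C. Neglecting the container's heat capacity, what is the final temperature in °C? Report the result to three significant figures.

T_f = 53.4 °C

Σ mᵢcᵢ(T − Tᵢ) = 0  ⇒  T = Σ mᵢcᵢTᵢ / Σ mᵢcᵢ
Σ mᵢcᵢ = 154.0×2.45 + 75.1×0.132 + 450.1×0.232 = 491.6364
Σ mᵢcᵢTᵢ = 377.3×58.2 + 9.9132×108.5 + 104.4232×30.7 = 26240
T = 26240 / 491.6364 = 53.37 °C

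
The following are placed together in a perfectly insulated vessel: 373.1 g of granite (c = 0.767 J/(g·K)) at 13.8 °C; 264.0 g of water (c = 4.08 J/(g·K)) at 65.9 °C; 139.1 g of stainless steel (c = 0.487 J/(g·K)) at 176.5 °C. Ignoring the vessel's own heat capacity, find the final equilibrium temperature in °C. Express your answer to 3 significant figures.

Σ mᵢcᵢ(T − Tᵢ) = 0  ⇒  T = Σ mᵢcᵢTᵢ / Σ mᵢcᵢ
Σ mᵢcᵢ = 373.1×0.767 + 264.0×4.08 + 139.1×0.487 = 1431.0294
Σ mᵢcᵢTᵢ = 286.1677×13.8 + 1077.12×65.9 + 67.7417×176.5 = 86888
T = 86888 / 1431.0294 = 60.72 °C

T_f = 60.7 °C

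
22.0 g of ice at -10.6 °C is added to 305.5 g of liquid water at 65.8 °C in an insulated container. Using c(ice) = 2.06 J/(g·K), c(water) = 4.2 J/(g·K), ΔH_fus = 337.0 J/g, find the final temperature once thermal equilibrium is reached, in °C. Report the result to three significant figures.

T_f = 55.6 °C

Heat to bring ice to 0 °C and melt it: q₁ = 22.0×2.06×10.6 + 22.0×337.0 = 7894.4 J
Heat the water can supply cooling to 0 °C: 305.5×4.2×65.8 = 84428.0 J > q₁, so all ice melts.
Energy balance: 305.5×4.2×(65.8 − T) = 7894.4 + 22.0×4.2×(T − 0)
1283.1(65.8 − T) = 7894.4 + 92.4 T
84428.0 − 7894.4 = 1375.5 T
T = 76533.6 / 1375.5 = 55.64 °C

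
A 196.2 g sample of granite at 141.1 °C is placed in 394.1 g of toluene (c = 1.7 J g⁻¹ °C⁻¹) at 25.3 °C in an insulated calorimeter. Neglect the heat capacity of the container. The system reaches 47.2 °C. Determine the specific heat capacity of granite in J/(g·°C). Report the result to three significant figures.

q_gained = (394.1 × 1.7) × (47.2 − 25.3) = 14670 J
q_lost = 196.2 × c × (141.1 − 47.2) = 18423.18 c
Set equal: c = 14670 / 18423.18 = 0.796 J/(g·°C)

c = 0.796 J/(g·°C)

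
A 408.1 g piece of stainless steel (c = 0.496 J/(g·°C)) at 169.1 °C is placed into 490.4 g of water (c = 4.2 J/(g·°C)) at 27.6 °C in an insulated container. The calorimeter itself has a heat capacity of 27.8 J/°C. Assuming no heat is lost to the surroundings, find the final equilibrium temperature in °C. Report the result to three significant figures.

T_f = 40.1 °C

Heat lost by stainless steel = heat gained by water + calorimeter.
(408.1)(0.496)(169.1 − T) = [(490.4)(4.2) + 27.8](T − 27.6)
202.4176 (169.1 − T) = 2087.48 (T − 27.6)
34229 − 202.4176 T = 2087.48 T − 57614
91843 = 2289.8976 T
T = 40.11 °C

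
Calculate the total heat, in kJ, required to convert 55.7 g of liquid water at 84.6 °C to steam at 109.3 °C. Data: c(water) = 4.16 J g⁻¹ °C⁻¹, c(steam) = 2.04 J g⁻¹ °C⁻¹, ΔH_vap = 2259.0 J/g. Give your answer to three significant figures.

q = 130 kJ

q1 (heat water 84.6→100.0 °C): 55.7 × 4.16 × 15.4 = 3568 J
q2 (vaporize at 100 °C): 55.7 × 2259.0 = 125826 J
q3 (heat steam 100.0→109.3 °C): 55.7 × 2.04 × 9.3 = 1057 J
Total: 3568 + 125826 + 1057 = 130451 J = 130 kJ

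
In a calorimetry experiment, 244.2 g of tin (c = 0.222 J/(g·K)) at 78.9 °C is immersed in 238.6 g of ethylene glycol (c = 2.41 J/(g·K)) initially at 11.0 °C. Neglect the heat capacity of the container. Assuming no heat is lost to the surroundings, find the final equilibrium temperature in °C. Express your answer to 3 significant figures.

Heat lost by tin = heat gained by ethylene glycol.
(244.2)(0.222)(78.9 − T) = (238.6)(2.41)(T − 11.0)
54.2124 (78.9 − T) = 575.026 (T − 11.0)
4277.36 − 54.2124 T = 575.026 T − 6325.29
10602.65 = 629.2384 T
T = 16.84997 °C

T_f = 16.8 °C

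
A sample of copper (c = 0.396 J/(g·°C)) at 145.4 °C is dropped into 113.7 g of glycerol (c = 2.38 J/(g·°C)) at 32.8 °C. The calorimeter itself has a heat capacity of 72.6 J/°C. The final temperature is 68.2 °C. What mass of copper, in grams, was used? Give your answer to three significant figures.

m = 397 g

q_gained = (113.7 × 2.38 + 72.6) × (68.2 − 32.8) = 12150 J
q_lost = m × 0.396 × (145.4 − 68.2) = 30.5712 m
m = 12150 / 30.5712 = 397 g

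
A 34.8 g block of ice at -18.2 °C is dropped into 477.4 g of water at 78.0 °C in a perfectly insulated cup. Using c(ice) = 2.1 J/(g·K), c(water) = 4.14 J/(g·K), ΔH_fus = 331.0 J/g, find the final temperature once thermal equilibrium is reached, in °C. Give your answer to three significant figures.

Heat to bring ice to 0 °C and melt it: q₁ = 34.8×2.1×18.2 + 34.8×331.0 = 12849 J
Heat the water can supply cooling to 0 °C: 477.4×4.14×78.0 = 154162 J > q₁, so all ice melts.
Energy balance: 477.4×4.14×(78.0 − T) = 12849 + 34.8×4.14×(T − 0)
1976.436(78.0 − T) = 12849 + 144.072 T
154162 − 12849 = 2120.508 T
T = 141313 / 2120.508 = 66.64 °C

T_f = 66.6 °C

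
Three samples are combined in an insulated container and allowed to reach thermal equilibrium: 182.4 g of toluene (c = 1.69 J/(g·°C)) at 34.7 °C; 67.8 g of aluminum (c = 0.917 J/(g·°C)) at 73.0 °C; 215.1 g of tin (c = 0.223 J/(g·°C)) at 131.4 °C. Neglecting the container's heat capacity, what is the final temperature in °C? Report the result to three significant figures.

T_f = 51.5 °C

Σ mᵢcᵢ(T − Tᵢ) = 0  ⇒  T = Σ mᵢcᵢTᵢ / Σ mᵢcᵢ
Σ mᵢcᵢ = 182.4×1.69 + 67.8×0.917 + 215.1×0.223 = 418.3959
Σ mᵢcᵢTᵢ = 308.256×34.7 + 62.1726×73.0 + 47.9673×131.4 = 21538
T = 21538 / 418.3959 = 51.48 °C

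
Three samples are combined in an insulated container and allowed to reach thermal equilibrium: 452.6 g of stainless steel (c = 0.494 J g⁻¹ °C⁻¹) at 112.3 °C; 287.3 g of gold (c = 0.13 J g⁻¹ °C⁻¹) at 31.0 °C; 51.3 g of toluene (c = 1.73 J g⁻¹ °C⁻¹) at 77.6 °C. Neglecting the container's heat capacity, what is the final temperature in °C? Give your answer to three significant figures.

Σ mᵢcᵢ(T − Tᵢ) = 0  ⇒  T = Σ mᵢcᵢTᵢ / Σ mᵢcᵢ
Σ mᵢcᵢ = 452.6×0.494 + 287.3×0.13 + 51.3×1.73 = 349.6824
Σ mᵢcᵢTᵢ = 223.5844×112.3 + 37.349×31.0 + 88.749×77.6 = 33153
T = 33153 / 349.6824 = 94.81 °C

T_f = 94.8 °C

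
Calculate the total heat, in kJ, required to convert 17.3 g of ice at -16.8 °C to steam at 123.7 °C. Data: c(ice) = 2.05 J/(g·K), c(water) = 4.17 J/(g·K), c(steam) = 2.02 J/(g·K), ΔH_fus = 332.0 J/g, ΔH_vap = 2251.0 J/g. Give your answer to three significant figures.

q = 53.3 kJ

q1 (heat ice -16.8→0.0 °C): 17.3 × 2.05 × 16.8 = 596 J
q2 (melt at 0 °C): 17.3 × 332.0 = 5744 J
q3 (heat water 0.0→100.0 °C): 17.3 × 4.17 × 100.0 = 7214 J
q4 (vaporize at 100 °C): 17.3 × 2251.0 = 38942 J
q5 (heat steam 100.0→123.7 °C): 17.3 × 2.02 × 23.7 = 828 J
Total: 596 + 5744 + 7214 + 38942 + 828 = 53324 J = 53.3 kJ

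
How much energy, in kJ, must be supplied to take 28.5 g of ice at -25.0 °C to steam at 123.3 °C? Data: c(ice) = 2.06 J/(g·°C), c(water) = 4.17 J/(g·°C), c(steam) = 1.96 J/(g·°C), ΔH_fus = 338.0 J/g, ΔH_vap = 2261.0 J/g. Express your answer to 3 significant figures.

q = 88.7 kJ

q1 (heat ice -25.0→0.0 °C): 28.5 × 2.06 × 25.0 = 1468 J
q2 (melt at 0 °C): 28.5 × 338.0 = 9633 J
q3 (heat water 0.0→100.0 °C): 28.5 × 4.17 × 100.0 = 11885 J
q4 (vaporize at 100 °C): 28.5 × 2261.0 = 64439 J
q5 (heat steam 100.0→123.3 °C): 28.5 × 1.96 × 23.3 = 1302 J
Total: 1468 + 9633 + 11885 + 64439 + 1302 = 88727 J = 88.7 kJ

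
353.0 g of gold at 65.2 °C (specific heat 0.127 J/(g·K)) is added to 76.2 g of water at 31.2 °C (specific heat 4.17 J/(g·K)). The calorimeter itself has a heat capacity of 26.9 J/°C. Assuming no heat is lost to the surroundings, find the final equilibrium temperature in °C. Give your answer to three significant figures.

T_f = 35.1 °C

Heat lost by gold = heat gained by water + calorimeter.
(353.0)(0.127)(65.2 − T) = [(76.2)(4.17) + 26.9](T − 31.2)
44.831 (65.2 − T) = 344.654 (T − 31.2)
2923.0 − 44.831 T = 344.654 T − 10753
13676.0 = 389.485 T
T = 35.11 °C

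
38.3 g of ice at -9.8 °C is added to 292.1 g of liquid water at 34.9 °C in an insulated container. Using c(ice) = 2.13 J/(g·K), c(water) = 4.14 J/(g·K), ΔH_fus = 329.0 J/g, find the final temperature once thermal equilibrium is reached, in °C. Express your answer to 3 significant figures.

Heat to bring ice to 0 °C and melt it: q₁ = 38.3×2.13×9.8 + 38.3×329.0 = 13400 J
Heat the water can supply cooling to 0 °C: 292.1×4.14×34.9 = 42204.4 J > q₁, so all ice melts.
Energy balance: 292.1×4.14×(34.9 − T) = 13400 + 38.3×4.14×(T − 0)
1209.294(34.9 − T) = 13400 + 158.562 T
42204.4 − 13400 = 1367.856 T
T = 28804.4 / 1367.856 = 21.06 °C

T_f = 21.1 °C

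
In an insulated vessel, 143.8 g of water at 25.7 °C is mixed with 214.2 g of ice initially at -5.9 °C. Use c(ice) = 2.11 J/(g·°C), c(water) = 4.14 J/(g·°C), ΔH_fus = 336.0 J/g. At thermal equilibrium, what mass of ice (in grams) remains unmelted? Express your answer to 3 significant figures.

m_ice remaining = 177 g

Heat to warm all ice to 0 °C: 214.2×2.11×5.9 = 2666.6 J
Heat released by water cooling to 0 °C: 143.8×4.14×25.7 = 15300 J
15300 J < 2666.6 + 214.2×336.0 = 74637.8 J, so not all ice melts; final T = 0 °C.
Heat left for melting: 15300 − 2666.6 = 12633.4 J
Mass melted = 12633.4 / 336.0 = 37.60 g
Ice remaining = 214.2 − 37.60 = 176.60 g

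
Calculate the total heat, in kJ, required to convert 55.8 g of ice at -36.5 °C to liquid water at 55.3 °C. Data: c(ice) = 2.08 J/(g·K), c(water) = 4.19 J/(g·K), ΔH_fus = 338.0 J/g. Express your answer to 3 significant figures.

q1 (heat ice -36.5→0.0 °C): 55.8 × 2.08 × 36.5 = 4236 J
q2 (melt at 0 °C): 55.8 × 338.0 = 18860 J
q3 (heat water 0.0→55.3 °C): 55.8 × 4.19 × 55.3 = 12929 J
Total: 4236 + 18860 + 12929 = 36025 J = 36.0 kJ

q = 36.0 kJ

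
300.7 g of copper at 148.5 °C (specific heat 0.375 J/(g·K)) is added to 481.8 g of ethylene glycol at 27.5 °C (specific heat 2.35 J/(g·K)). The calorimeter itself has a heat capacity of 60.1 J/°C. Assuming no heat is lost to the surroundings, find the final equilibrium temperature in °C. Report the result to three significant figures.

T_f = 38.0 °C

Heat lost by copper = heat gained by ethylene glycol + calorimeter.
(300.7)(0.375)(148.5 − T) = [(481.8)(2.35) + 60.1](T − 27.5)
112.7625 (148.5 − T) = 1192.33 (T − 27.5)
16745 − 112.7625 T = 1192.33 T − 32789
49534 = 1305.0925 T
T = 37.95 °C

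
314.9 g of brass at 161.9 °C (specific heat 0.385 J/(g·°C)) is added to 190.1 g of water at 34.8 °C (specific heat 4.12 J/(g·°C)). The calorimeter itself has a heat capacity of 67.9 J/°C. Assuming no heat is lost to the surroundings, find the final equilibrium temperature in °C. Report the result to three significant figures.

Heat lost by brass = heat gained by water + calorimeter.
(314.9)(0.385)(161.9 − T) = [(190.1)(4.12) + 67.9](T − 34.8)
121.2365 (161.9 − T) = 851.112 (T − 34.8)
19628 − 121.2365 T = 851.112 T − 29619
49247 = 972.3485 T
T = 50.647 °C

T_f = 50.6 °C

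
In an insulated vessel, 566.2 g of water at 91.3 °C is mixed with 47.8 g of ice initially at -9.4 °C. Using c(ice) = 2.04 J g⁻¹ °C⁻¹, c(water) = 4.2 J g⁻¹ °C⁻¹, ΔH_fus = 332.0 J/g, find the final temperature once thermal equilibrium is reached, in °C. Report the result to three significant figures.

Heat to bring ice to 0 °C and melt it: q₁ = 47.8×2.04×9.4 + 47.8×332.0 = 16786 J
Heat the water can supply cooling to 0 °C: 566.2×4.2×91.3 = 217115 J > q₁, so all ice melts.
Energy balance: 566.2×4.2×(91.3 − T) = 16786 + 47.8×4.2×(T − 0)
2378.04(91.3 − T) = 16786 + 200.76 T
217115 − 16786 = 2578.80 T
T = 200329 / 2578.80 = 77.68 °C

T_f = 77.7 °C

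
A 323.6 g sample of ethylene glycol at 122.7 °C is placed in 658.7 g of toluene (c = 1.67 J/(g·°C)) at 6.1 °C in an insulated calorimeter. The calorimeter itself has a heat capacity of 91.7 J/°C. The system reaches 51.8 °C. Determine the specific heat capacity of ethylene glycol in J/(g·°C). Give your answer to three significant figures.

c = 2.37 J/(g·°C)

q_gained = (658.7 × 1.67 + 91.7) × (51.8 − 6.1) = 54460 J
q_lost = 323.6 × c × (122.7 − 51.8) = 22943.24 c
Set equal: c = 54460 / 22943.24 = 2.37 J/(g·°C)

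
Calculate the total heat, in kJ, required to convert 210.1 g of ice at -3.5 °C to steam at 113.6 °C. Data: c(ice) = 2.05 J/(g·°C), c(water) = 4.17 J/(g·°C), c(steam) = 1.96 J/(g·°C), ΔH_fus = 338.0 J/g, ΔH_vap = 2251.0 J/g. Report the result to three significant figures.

q1 (heat ice -3.5→0.0 °C): 210.1 × 2.05 × 3.5 = 1507 J
q2 (melt at 0 °C): 210.1 × 338.0 = 71014 J
q3 (heat water 0.0→100.0 °C): 210.1 × 4.17 × 100.0 = 87612 J
q4 (vaporize at 100 °C): 210.1 × 2251.0 = 472935 J
q5 (heat steam 100.0→113.6 °C): 210.1 × 1.96 × 13.6 = 5600 J
Total: 1507 + 71014 + 87612 + 472935 + 5600 = 638668 J = 639 kJ

q = 639 kJ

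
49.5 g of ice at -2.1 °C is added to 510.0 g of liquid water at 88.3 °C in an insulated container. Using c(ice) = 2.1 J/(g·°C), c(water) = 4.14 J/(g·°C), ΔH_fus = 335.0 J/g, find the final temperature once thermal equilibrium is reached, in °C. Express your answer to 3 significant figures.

Heat to bring ice to 0 °C and melt it: q₁ = 49.5×2.1×2.1 + 49.5×335.0 = 16801 J
Heat the water can supply cooling to 0 °C: 510.0×4.14×88.3 = 186437 J > q₁, so all ice melts.
Energy balance: 510.0×4.14×(88.3 − T) = 16801 + 49.5×4.14×(T − 0)
2111.4(88.3 − T) = 16801 + 204.93 T
186437 − 16801 = 2316.33 T
T = 169636 / 2316.33 = 73.23 °C

T_f = 73.2 °C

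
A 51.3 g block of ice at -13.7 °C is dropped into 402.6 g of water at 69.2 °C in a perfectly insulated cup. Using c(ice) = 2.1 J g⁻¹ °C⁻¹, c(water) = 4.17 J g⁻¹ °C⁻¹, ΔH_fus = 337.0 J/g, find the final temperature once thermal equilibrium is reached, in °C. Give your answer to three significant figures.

Heat to bring ice to 0 °C and melt it: q₁ = 51.3×2.1×13.7 + 51.3×337.0 = 18764 J
Heat the water can supply cooling to 0 °C: 402.6×4.17×69.2 = 116176 J > q₁, so all ice melts.
Energy balance: 402.6×4.17×(69.2 − T) = 18764 + 51.3×4.17×(T − 0)
1678.842(69.2 − T) = 18764 + 213.921 T
116176 − 18764 = 1892.763 T
T = 97412 / 1892.763 = 51.47 °C

T_f = 51.5 °C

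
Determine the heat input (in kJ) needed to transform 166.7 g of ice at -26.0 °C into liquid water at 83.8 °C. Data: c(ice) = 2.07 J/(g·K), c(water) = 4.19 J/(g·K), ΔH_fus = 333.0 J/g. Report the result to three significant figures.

q = 123 kJ

q1 (heat ice -26.0→0.0 °C): 166.7 × 2.07 × 26.0 = 8972 J
q2 (melt at 0 °C): 166.7 × 333.0 = 55511 J
q3 (heat water 0.0→83.8 °C): 166.7 × 4.19 × 83.8 = 58532 J
Total: 8972 + 55511 + 58532 = 123015 J = 123 kJ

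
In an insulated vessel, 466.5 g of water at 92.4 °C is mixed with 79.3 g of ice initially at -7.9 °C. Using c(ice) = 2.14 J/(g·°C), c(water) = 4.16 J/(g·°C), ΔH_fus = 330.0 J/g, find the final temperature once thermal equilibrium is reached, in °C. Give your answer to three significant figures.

Heat to bring ice to 0 °C and melt it: q₁ = 79.3×2.14×7.9 + 79.3×330.0 = 27510 J
Heat the water can supply cooling to 0 °C: 466.5×4.16×92.4 = 179315 J > q₁, so all ice melts.
Energy balance: 466.5×4.16×(92.4 − T) = 27510 + 79.3×4.16×(T − 0)
1940.64(92.4 − T) = 27510 + 329.888 T
179315 − 27510 = 2270.528 T
T = 151805 / 2270.528 = 66.86 °C

T_f = 66.9 °C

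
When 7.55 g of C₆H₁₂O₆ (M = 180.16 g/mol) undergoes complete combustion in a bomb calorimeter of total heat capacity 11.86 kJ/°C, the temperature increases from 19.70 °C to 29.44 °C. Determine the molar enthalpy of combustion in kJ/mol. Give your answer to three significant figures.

ΔT = 29.44 − 19.70 = 9.74 °C
q_cal = C_cal × ΔT = 11.86 × 9.74 = 115.5164 kJ
n = 7.55 / 180.16 = 0.04191 mol
q_rxn = −q_cal = -115.5164 kJ
ΔH = -115.5164 / 0.04191 = -2756 kJ/mol

ΔH = -2760 kJ/mol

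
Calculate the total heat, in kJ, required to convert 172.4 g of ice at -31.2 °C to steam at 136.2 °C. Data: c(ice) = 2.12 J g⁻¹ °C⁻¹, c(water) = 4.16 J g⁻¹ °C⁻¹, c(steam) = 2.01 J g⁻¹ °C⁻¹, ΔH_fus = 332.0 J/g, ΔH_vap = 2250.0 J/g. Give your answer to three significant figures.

q = 541 kJ

q1 (heat ice -31.2→0.0 °C): 172.4 × 2.12 × 31.2 = 11403 J
q2 (melt at 0 °C): 172.4 × 332.0 = 57237 J
q3 (heat water 0.0→100.0 °C): 172.4 × 4.16 × 100.0 = 71718 J
q4 (vaporize at 100 °C): 172.4 × 2250.0 = 387900 J
q5 (heat steam 100.0→136.2 °C): 172.4 × 2.01 × 36.2 = 12544 J
Total: 11403 + 57237 + 71718 + 387900 + 12544 = 540802 J = 541 kJ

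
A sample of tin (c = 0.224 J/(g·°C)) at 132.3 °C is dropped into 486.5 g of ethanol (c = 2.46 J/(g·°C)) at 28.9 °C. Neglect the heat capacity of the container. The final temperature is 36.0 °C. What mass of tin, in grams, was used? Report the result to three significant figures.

m = 394 g

q_gained = (486.5 × 2.46) × (36.0 − 28.9) = 8497 J
q_lost = m × 0.224 × (132.3 − 36.0) = 21.5712 m
m = 8497 / 21.5712 = 394 g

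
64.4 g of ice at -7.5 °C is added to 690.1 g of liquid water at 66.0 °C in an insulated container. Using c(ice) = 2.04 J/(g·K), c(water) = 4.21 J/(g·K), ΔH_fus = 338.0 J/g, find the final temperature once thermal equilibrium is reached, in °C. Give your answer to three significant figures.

T_f = 53.2 °C

Heat to bring ice to 0 °C and melt it: q₁ = 64.4×2.04×7.5 + 64.4×338.0 = 22753 J
Heat the water can supply cooling to 0 °C: 690.1×4.21×66.0 = 191751 J > q₁, so all ice melts.
Energy balance: 690.1×4.21×(66.0 − T) = 22753 + 64.4×4.21×(T − 0)
2905.321(66.0 − T) = 22753 + 271.124 T
191751 − 22753 = 3176.445 T
T = 168998 / 3176.445 = 53.20 °C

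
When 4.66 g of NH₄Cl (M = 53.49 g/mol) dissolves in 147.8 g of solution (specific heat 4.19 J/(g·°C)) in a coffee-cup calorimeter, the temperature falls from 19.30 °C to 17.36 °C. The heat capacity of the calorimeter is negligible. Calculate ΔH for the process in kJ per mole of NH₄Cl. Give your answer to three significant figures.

ΔH = 13.8 kJ/mol

|ΔT| = |17.36 − 19.30| = 1.94 °C
|q_surr| = (147.8 × 4.19) × 1.94 = 619.282 × 1.94 = 1201 J
n(NH₄Cl) = 4.66 / 53.49 = 0.08712 mol
Temperature fell, so q_rxn = +|q_surr| = 1.201 kJ
ΔH = q_rxn / n = 13.79 kJ/mol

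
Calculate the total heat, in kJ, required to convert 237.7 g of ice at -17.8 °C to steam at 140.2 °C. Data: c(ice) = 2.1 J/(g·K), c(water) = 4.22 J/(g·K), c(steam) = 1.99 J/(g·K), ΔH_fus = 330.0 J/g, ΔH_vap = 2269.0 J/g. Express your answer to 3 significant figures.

q = 746 kJ

q1 (heat ice -17.8→0.0 °C): 237.7 × 2.1 × 17.8 = 8885 J
q2 (melt at 0 °C): 237.7 × 330.0 = 78441 J
q3 (heat water 0.0→100.0 °C): 237.7 × 4.22 × 100.0 = 100309 J
q4 (vaporize at 100 °C): 237.7 × 2269.0 = 539341 J
q5 (heat steam 100.0→140.2 °C): 237.7 × 1.99 × 40.2 = 19016 J
Total: 8885 + 78441 + 100309 + 539341 + 19016 = 745992 J = 746 kJ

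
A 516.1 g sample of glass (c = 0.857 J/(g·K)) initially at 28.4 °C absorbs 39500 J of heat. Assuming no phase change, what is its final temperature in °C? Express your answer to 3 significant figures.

T_f = 118 °C

ΔT = q / (m c) = 39500 / (516.1 × 0.857) = 89.31 °C
T_f = 28.4 + 89.31 = 117.71 °C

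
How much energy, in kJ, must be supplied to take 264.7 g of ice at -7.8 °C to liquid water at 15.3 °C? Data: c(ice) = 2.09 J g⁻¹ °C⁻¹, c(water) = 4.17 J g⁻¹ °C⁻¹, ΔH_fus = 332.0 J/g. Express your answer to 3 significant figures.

q = 109 kJ

q1 (heat ice -7.8→0.0 °C): 264.7 × 2.09 × 7.8 = 4315 J
q2 (melt at 0 °C): 264.7 × 332.0 = 87880 J
q3 (heat water 0.0→15.3 °C): 264.7 × 4.17 × 15.3 = 16888 J
Total: 4315 + 87880 + 16888 = 109083 J = 109 kJ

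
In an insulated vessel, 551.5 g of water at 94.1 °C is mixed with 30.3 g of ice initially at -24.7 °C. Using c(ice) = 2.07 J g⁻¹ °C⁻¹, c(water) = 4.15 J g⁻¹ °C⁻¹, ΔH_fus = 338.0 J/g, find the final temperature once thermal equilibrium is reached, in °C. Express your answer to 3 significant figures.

Heat to bring ice to 0 °C and melt it: q₁ = 30.3×2.07×24.7 + 30.3×338.0 = 11791 J
Heat the water can supply cooling to 0 °C: 551.5×4.15×94.1 = 215369 J > q₁, so all ice melts.
Energy balance: 551.5×4.15×(94.1 − T) = 11791 + 30.3×4.15×(T − 0)
2288.725(94.1 − T) = 11791 + 125.745 T
215369 − 11791 = 2414.470 T
T = 203578 / 2414.470 = 84.32 °C

T_f = 84.3 °C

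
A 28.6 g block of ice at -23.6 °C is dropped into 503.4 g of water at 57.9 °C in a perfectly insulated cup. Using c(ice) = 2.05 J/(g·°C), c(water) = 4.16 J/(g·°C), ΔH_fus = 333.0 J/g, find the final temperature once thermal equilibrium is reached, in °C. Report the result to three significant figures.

Heat to bring ice to 0 °C and melt it: q₁ = 28.6×2.05×23.6 + 28.6×333.0 = 10907 J
Heat the water can supply cooling to 0 °C: 503.4×4.16×57.9 = 121251 J > q₁, so all ice melts.
Energy balance: 503.4×4.16×(57.9 − T) = 10907 + 28.6×4.16×(T − 0)
2094.144(57.9 − T) = 10907 + 118.976 T
121251 − 10907 = 2213.120 T
T = 110344 / 2213.120 = 49.86 °C

T_f = 49.9 °C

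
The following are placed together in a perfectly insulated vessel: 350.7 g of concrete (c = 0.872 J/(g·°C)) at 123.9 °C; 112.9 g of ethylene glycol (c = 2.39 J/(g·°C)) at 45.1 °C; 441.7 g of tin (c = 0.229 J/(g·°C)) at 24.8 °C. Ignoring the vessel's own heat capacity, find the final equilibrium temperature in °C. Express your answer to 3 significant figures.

T_f = 77.7 °C

Σ mᵢcᵢ(T − Tᵢ) = 0  ⇒  T = Σ mᵢcᵢTᵢ / Σ mᵢcᵢ
Σ mᵢcᵢ = 350.7×0.872 + 112.9×2.39 + 441.7×0.229 = 676.7907
Σ mᵢcᵢTᵢ = 305.8104×123.9 + 269.831×45.1 + 101.1493×24.8 = 52568
T = 52568 / 676.7907 = 77.67 °C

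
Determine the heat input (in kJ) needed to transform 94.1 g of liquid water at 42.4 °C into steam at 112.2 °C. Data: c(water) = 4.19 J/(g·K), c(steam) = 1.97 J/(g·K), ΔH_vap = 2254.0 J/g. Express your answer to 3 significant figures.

q = 237 kJ

q1 (heat water 42.4→100.0 °C): 94.1 × 4.19 × 57.6 = 22710 J
q2 (vaporize at 100 °C): 94.1 × 2254.0 = 212101 J
q3 (heat steam 100.0→112.2 °C): 94.1 × 1.97 × 12.2 = 2262 J
Total: 22710 + 212101 + 2262 = 237073 J = 237 kJ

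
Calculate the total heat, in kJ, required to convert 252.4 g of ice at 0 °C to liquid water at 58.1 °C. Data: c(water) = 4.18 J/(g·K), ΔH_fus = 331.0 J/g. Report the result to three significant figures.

q = 145 kJ

q1 (melt at 0 °C): 252.4 × 331.0 = 83544 J
q2 (heat water 0.0→58.1 °C): 252.4 × 4.18 × 58.1 = 61297 J
Total: 83544 + 61297 = 144841 J = 145 kJ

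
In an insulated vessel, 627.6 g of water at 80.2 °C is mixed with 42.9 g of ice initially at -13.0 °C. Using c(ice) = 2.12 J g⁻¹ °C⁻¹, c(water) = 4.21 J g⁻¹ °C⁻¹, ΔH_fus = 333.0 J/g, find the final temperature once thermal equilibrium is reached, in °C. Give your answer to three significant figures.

T_f = 69.6 °C

Heat to bring ice to 0 °C and melt it: q₁ = 42.9×2.12×13.0 + 42.9×333.0 = 15468 J
Heat the water can supply cooling to 0 °C: 627.6×4.21×80.2 = 211904 J > q₁, so all ice melts.
Energy balance: 627.6×4.21×(80.2 − T) = 15468 + 42.9×4.21×(T − 0)
2642.196(80.2 − T) = 15468 + 180.609 T
211904 − 15468 = 2822.805 T
T = 196436 / 2822.805 = 69.59 °C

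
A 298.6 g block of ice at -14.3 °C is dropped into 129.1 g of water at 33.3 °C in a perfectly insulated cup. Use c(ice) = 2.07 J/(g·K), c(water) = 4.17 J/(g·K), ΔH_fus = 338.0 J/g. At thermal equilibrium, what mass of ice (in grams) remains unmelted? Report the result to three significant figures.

Heat to warm all ice to 0 °C: 298.6×2.07×14.3 = 8838.9 J
Heat released by water cooling to 0 °C: 129.1×4.17×33.3 = 17927 J
17927 J < 8838.9 + 298.6×338.0 = 109765.7 J, so not all ice melts; final T = 0 °C.
Heat left for melting: 17927 − 8838.9 = 9088.1 J
Mass melted = 9088.1 / 338.0 = 26.89 g
Ice remaining = 298.6 − 26.89 = 271.71 g

m_ice remaining = 272 g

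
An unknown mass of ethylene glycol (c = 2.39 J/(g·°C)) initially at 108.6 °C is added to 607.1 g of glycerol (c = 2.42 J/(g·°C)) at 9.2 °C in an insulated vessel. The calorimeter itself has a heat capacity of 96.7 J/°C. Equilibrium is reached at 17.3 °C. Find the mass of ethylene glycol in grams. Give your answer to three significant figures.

q_gained = (607.1 × 2.42 + 96.7) × (17.3 − 9.2) = 12680 J
q_lost = m × 2.39 × (108.6 − 17.3) = 218.207 m
m = 12680 / 218.207 = 58.1 g

m = 58.1 g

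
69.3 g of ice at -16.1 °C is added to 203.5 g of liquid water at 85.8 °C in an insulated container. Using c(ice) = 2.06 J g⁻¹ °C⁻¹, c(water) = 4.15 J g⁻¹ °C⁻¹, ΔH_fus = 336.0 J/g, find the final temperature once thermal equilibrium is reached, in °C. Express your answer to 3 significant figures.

T_f = 41.4 °C

Heat to bring ice to 0 °C and melt it: q₁ = 69.3×2.06×16.1 + 69.3×336.0 = 25583 J
Heat the water can supply cooling to 0 °C: 203.5×4.15×85.8 = 72460.2 J > q₁, so all ice melts.
Energy balance: 203.5×4.15×(85.8 − T) = 25583 + 69.3×4.15×(T − 0)
844.525(85.8 − T) = 25583 + 287.595 T
72460.2 − 25583 = 1132.120 T
T = 46877.2 / 1132.120 = 41.41 °C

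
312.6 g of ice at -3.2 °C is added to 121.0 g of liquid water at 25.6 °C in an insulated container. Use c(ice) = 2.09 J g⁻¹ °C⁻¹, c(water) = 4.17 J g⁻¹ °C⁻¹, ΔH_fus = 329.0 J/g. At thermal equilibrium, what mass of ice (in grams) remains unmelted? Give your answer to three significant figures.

Heat to warm all ice to 0 °C: 312.6×2.09×3.2 = 2090.7 J
Heat released by water cooling to 0 °C: 121.0×4.17×25.6 = 12917 J
12917 J < 2090.7 + 312.6×329.0 = 104936.1 J, so not all ice melts; final T = 0 °C.
Heat left for melting: 12917 − 2090.7 = 10826.3 J
Mass melted = 10826.3 / 329.0 = 32.91 g
Ice remaining = 312.6 − 32.91 = 279.69 g

m_ice remaining = 280 g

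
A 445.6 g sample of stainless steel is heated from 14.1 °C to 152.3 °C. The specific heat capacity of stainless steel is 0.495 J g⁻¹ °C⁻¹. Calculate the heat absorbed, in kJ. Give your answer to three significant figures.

q = 30.5 kJ

q = m c ΔT = 445.6 × 0.495 × (152.3 − 14.1)
q = 445.6 × 0.495 × 138.2 = 30480 J = 30.5 kJ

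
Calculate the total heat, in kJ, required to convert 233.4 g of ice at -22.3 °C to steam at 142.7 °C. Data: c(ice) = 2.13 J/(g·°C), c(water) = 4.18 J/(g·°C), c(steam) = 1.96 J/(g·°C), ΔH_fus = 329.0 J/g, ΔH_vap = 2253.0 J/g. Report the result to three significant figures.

q1 (heat ice -22.3→0.0 °C): 233.4 × 2.13 × 22.3 = 11086 J
q2 (melt at 0 °C): 233.4 × 329.0 = 76789 J
q3 (heat water 0.0→100.0 °C): 233.4 × 4.18 × 100.0 = 97561 J
q4 (vaporize at 100 °C): 233.4 × 2253.0 = 525850 J
q5 (heat steam 100.0→142.7 °C): 233.4 × 1.96 × 42.7 = 19534 J
Total: 11086 + 76789 + 97561 + 525850 + 19534 = 730820 J = 731 kJ

q = 731 kJ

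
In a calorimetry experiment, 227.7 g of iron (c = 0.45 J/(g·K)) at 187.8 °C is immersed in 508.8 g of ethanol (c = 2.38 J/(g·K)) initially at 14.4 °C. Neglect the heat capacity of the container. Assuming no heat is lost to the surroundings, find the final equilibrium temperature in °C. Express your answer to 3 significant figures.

T_f = 27.9 °C

Heat lost by iron = heat gained by ethanol.
(227.7)(0.45)(187.8 − T) = (508.8)(2.38)(T − 14.4)
102.465 (187.8 − T) = 1210.944 (T − 14.4)
19243 − 102.465 T = 1210.944 T − 17438
36681 = 1313.409 T
T = 27.93 °C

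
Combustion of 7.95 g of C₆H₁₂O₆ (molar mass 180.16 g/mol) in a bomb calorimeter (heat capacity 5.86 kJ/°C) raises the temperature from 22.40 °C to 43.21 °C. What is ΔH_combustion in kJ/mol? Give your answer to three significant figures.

ΔT = 43.21 − 22.40 = 20.81 °C
q_cal = C_cal × ΔT = 5.86 × 20.81 = 121.9466 kJ
n = 7.95 / 180.16 = 0.04413 mol
q_rxn = −q_cal = -121.9466 kJ
ΔH = -121.9466 / 0.04413 = -2763 kJ/mol

ΔH = -2760 kJ/mol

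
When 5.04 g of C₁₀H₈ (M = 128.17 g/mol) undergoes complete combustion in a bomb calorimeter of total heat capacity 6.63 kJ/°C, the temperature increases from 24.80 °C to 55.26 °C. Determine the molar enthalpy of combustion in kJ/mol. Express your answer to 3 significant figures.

ΔT = 55.26 − 24.80 = 30.46 °C
q_cal = C_cal × ΔT = 6.63 × 30.46 = 201.9498 kJ
n = 5.04 / 128.17 = 0.03932 mol
q_rxn = −q_cal = -201.9498 kJ
ΔH = -201.9498 / 0.03932 = -5136 kJ/mol

ΔH = -5140 kJ/mol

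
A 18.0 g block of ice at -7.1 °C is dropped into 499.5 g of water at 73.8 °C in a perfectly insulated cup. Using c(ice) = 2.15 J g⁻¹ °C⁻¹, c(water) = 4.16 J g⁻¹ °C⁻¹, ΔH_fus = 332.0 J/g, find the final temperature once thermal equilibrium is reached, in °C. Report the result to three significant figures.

T_f = 68.3 °C

Heat to bring ice to 0 °C and melt it: q₁ = 18.0×2.15×7.1 + 18.0×332.0 = 6250.8 J
Heat the water can supply cooling to 0 °C: 499.5×4.16×73.8 = 153350 J > q₁, so all ice melts.
Energy balance: 499.5×4.16×(73.8 − T) = 6250.8 + 18.0×4.16×(T − 0)
2077.92(73.8 − T) = 6250.8 + 74.88 T
153350 − 6250.8 = 2152.80 T
T = 147099.2 / 2152.80 = 68.33 °C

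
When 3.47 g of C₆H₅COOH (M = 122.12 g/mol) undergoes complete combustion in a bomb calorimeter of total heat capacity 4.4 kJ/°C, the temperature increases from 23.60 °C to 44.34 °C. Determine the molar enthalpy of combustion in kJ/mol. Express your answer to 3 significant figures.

ΔH = -3210 kJ/mol

ΔT = 44.34 − 23.60 = 20.74 °C
q_cal = C_cal × ΔT = 4.4 × 20.74 = 91.256 kJ
n = 3.47 / 122.12 = 0.02841 mol
q_rxn = −q_cal = -91.256 kJ
ΔH = -91.256 / 0.02841 = -3212 kJ/mol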